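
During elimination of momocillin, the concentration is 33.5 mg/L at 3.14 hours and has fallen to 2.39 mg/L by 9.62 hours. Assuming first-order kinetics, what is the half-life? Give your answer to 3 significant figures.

Over Δt = 9.62 − 3.14 = 6.48 hours, the level fell by a factor of 33.5/2.39 ≈ 14.017.
n = log₂(14.017) ≈ 3.8091 half-lives, so t½ = 6.48/3.8091 ≈ 1.7012 hours.

1.70 hours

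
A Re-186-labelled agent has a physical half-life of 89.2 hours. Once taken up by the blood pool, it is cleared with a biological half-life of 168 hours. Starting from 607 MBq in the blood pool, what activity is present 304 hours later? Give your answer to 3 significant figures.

16.3 MBq

1/t_eff = 1/t_phys + 1/t_biol = 1/89.2 + 1/168 = 0.017163 per hour.
t_eff = 89.2 × 168 / (89.2 + 168) ≈ 58.264 hours.
Remaining = 607 × (1/2)^(304/58.264) = 607 × (1/2)^5.2176 ≈ 16.313 MBq.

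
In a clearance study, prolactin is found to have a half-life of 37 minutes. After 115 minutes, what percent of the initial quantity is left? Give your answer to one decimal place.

n = 115/37 ≈ 3.1081 half-lives.
Fraction remaining = (1/2)^3.1081 ≈ 0.11598, i.e. 11.598%.

11.6%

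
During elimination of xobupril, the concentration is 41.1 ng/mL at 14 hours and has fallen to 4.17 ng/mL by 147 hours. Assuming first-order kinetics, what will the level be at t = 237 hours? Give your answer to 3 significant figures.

0.887 ng/mL

Over Δt = 147 − 14 = 133 hours, the level fell by a factor of 41.1/4.17 ≈ 9.8561.
n = log₂(9.8561) ≈ 3.301 half-lives, so t½ = 133/3.301 ≈ 40.291 hours.
From t = 147 to t = 237: 4.17 × (1/2)^((237−147)/40.291) ≈ 0.88655 ng/mL.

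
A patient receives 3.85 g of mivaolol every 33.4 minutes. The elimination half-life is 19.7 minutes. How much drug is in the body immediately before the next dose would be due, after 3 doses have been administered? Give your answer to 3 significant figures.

1.67 g

The 3 doses were given 100.2, 66.8, 33.4 minutes ago.
Total = 3.85·(1/2)^(100.2/19.7) + 3.85·(1/2)^(66.8/19.7) + 3.85·(1/2)^(33.4/19.7)
      = 0.11333 + 0.36704 + 1.1887 ≈ 1.6691 g.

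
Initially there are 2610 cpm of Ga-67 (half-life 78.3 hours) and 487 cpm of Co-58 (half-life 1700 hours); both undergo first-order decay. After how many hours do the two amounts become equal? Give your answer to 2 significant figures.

Set 2610·(1/2)^(t/78.3) = 487·(1/2)^(t/1700).
Taking log₂: log₂(2610/487) = t·(1/78.3 − 1/1700).
log₂(5.3593) = 2.4221; 1/78.3 − 1/1700 = 0.012183.
t = 2.4221 / 0.012183 ≈ 198.8 hours.

200 hours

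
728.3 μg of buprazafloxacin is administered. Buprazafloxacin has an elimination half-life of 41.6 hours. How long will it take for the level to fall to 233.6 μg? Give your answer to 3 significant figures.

Fraction remaining = 233.6/728.3 ≈ 0.32075.
n = log₂(728.3/233.6) = ln(3.1177)/ln 2 ≈ 1.6405 half-lives.
t = n × t½ = 1.6405 × 41.6 ≈ 68.244 hours.

68.2 hours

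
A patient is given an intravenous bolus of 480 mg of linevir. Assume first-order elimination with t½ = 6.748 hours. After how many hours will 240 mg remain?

6.748 hours

240/480 = 1/2, so 1 half-life has elapsed.
t = 1 × 6.748 = 6.748 hours.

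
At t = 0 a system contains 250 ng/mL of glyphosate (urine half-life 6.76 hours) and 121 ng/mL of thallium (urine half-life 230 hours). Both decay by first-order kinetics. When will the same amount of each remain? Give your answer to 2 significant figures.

Set 250·(1/2)^(t/6.76) = 121·(1/2)^(t/230).
Taking log₂: log₂(250/121) = t·(1/6.76 − 1/230).
log₂(2.0661) = 1.0469; 1/6.76 − 1/230 = 0.14358.
t = 1.0469 / 0.14358 ≈ 7.2915 hours.

7.3 hours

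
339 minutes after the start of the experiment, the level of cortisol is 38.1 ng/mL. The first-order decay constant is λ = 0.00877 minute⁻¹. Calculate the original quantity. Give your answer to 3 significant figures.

745 ng/mL

t½ = ln 2 / λ = 0.69315 / 0.00877 ≈ 79.036 minutes.
Number of half-lives elapsed: n = 339/79.036 ≈ 4.2892.
A₀ = A × 2^n = 38.1 × 2^4.2892 = 38.1 × 19.551 ≈ 744.9 ng/mL.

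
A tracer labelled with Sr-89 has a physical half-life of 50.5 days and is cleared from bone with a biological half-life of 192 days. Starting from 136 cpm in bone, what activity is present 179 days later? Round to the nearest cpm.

1/t_eff = 1/t_phys + 1/t_biol = 1/50.5 + 1/192 = 0.02501 per day.
t_eff = 50.5 × 192 / (50.5 + 192) ≈ 39.984 days.
Remaining = 136 × (1/2)^(179/39.984) = 136 × (1/2)^4.4768 ≈ 6.1076 cpm.

6 cpm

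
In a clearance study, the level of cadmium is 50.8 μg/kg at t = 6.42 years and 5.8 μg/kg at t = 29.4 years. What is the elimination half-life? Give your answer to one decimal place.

7.3 years

Over Δt = 29.4 − 6.42 = 22.98 years, the level fell by a factor of 50.8/5.8 ≈ 8.7586.
n = log₂(8.7586) ≈ 3.1307 half-lives, so t½ = 22.98/3.1307 ≈ 7.3402 years.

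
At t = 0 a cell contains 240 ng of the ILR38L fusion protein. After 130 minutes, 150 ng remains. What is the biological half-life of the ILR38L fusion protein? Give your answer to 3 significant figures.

192 minutes

A/A₀ = 150/240 ≈ 0.625.
n = log₂(1.6) ≈ 0.67807 half-lives elapsed in 130 minutes.
t½ = 130/0.67807 ≈ 191.72 minutes.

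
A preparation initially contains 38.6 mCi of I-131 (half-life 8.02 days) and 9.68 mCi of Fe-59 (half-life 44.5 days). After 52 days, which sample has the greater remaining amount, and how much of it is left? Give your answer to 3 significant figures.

Fe-59, 4.31 mCi

I-131: 38.6 × (1/2)^6.4838 ≈ 0.43129 mCi.
Fe-59: 9.68 × (1/2)^1.1685 ≈ 4.3064 mCi.
Fe-59 has more remaining, at ≈ 4.3064 mCi.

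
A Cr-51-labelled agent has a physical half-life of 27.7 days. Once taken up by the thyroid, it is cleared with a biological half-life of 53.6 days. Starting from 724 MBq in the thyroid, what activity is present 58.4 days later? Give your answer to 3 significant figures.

1/t_eff = 1/t_phys + 1/t_biol = 1/27.7 + 1/53.6 = 0.054758 per day.
t_eff = 27.7 × 53.6 / (27.7 + 53.6) ≈ 18.262 days.
Remaining = 724 × (1/2)^(58.4/18.262) = 724 × (1/2)^3.1979 ≈ 78.902 MBq.

78.9 MBq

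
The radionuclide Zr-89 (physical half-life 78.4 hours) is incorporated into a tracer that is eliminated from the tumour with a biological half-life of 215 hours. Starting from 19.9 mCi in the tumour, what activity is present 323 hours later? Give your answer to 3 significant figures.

0.404 mCi

1/t_eff = 1/t_phys + 1/t_biol = 1/78.4 + 1/215 = 0.017406 per hour.
t_eff = 78.4 × 215 / (78.4 + 215) ≈ 57.451 hours.
Remaining = 19.9 × (1/2)^(323/57.451) = 19.9 × (1/2)^5.6222 ≈ 0.40401 mCi.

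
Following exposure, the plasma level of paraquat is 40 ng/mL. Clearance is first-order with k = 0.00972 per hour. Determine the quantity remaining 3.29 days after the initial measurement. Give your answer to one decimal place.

18.6 ng/mL

t½ = ln 2 / k = 0.69315 / 0.00972 ≈ 71.311 hours.
Convert the elapsed time: 3.29 days = 78.96 hours.
Number of half-lives: n = 78.96/71.311 ≈ 1.1073.
Remaining = 40 × (1/2)^1.1073 = 40 × 0.46418 ≈ 18.567 ng/mL.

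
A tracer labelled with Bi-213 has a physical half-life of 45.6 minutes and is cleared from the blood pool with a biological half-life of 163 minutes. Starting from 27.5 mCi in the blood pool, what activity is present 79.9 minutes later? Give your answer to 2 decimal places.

5.81 mCi

1/t_eff = 1/t_phys + 1/t_biol = 1/45.6 + 1/163 = 0.028065 per minute.
t_eff = 45.6 × 163 / (45.6 + 163) ≈ 35.632 minutes.
Remaining = 27.5 × (1/2)^(79.9/35.632) = 27.5 × (1/2)^2.2424 ≈ 5.8118 mCi.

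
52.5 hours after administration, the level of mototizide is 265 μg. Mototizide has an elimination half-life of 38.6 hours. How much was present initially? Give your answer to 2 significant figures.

680 μg

Number of half-lives elapsed: n = 52.5/38.6 ≈ 1.3601.
A₀ = A × 2^n = 265 × 2^1.3601 = 265 × 2.567 ≈ 680.26 μg.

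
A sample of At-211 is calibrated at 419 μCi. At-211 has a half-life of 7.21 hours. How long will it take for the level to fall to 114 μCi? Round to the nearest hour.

Fraction remaining = 114/419 ≈ 0.27208.
n = log₂(419/114) = ln(3.6754)/ln 2 ≈ 1.8779 half-lives.
t = n × t½ = 1.8779 × 7.21 ≈ 13.54 hours.

14 hours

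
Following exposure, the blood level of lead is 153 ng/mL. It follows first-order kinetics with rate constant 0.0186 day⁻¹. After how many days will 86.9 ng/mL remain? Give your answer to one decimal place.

30.4 days

t½ = ln 2 / k = 0.69315 / 0.0186 ≈ 37.266 days.
Fraction remaining = 86.9/153 ≈ 0.56797.
n = log₂(153/86.9) = ln(1.7606)/ln 2 ≈ 0.8161 half-lives.
t = n × t½ = 0.8161 × 37.266 ≈ 30.413 days.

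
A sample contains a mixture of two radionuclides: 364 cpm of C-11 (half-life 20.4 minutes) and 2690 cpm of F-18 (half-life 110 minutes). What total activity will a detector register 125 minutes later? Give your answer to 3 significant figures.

C-11: 364 × (1/2)^(125/20.4) = 364 × (1/2)^6.1275 ≈ 5.2066 cpm.
F-18: 2690 × (1/2)^(125/110) = 2690 × (1/2)^1.1364 ≈ 1223.7 cpm.
Total = 5.2066 + 1223.7 ≈ 1228.9 cpm.

1230 cpm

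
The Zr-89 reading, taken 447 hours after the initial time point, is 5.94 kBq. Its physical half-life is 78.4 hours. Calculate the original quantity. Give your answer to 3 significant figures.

309 kBq

Number of half-lives elapsed: n = 447/78.4 ≈ 5.7015.
A₀ = A × 2^n = 5.94 × 2^5.7015 = 5.94 × 52.039 ≈ 309.11 kBq.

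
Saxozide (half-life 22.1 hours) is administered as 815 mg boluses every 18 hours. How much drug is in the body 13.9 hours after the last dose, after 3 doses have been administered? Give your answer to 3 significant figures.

997 mg

The 3 doses were given 49.9, 31.9, 13.9 hours ago.
Total = 815·(1/2)^(49.9/22.1) + 815·(1/2)^(31.9/22.1) + 815·(1/2)^(13.9/22.1)
      = 170.39 + 299.67 + 527.01 ≈ 997.08 mg.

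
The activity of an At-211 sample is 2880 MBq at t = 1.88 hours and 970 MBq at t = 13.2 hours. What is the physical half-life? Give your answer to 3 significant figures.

Over Δt = 13.2 − 1.88 = 11.32 hours, the level fell by a factor of 2880/970 ≈ 2.9691.
n = log₂(2.9691) ≈ 1.57 half-lives, so t½ = 11.32/1.57 ≈ 7.2101 hours.

7.21 hours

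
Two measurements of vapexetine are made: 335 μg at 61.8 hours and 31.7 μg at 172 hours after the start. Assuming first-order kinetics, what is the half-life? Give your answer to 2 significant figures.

Over Δt = 172 − 61.8 = 110.2 hours, the level fell by a factor of 335/31.7 ≈ 10.568.
n = log₂(10.568) ≈ 3.4016 half-lives, so t½ = 110.2/3.4016 ≈ 32.396 hours.

32 hours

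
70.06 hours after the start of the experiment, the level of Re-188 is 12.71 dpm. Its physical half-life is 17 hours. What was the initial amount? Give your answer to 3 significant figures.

Number of half-lives elapsed: n = 70.06/17 ≈ 4.1212.
A₀ = A × 2^n = 12.71 × 2^4.1212 = 12.71 × 17.402 ≈ 221.18 dpm.

221 dpm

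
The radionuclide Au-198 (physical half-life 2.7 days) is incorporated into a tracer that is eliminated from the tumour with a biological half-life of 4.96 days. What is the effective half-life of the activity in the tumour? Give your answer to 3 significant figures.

1.75 days

1/t_eff = 1/t_phys + 1/t_biol = 1/2.7 + 1/4.96 = 0.57198 per day.
t_eff = 2.7 × 4.96 / (2.7 + 4.96) ≈ 1.7483 days.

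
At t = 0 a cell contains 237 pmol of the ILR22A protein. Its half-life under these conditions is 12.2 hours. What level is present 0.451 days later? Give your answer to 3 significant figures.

Convert the elapsed time: 0.451 days = 10.824 hours.
Number of half-lives: n = 10.824/12.2 ≈ 0.88721.
Remaining = 237 × (1/2)^0.88721 = 237 × 0.54066 ≈ 128.14 pmol.

128 pmol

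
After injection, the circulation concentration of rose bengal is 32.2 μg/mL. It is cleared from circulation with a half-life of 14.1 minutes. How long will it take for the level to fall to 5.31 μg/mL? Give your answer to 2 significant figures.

Fraction remaining = 5.31/32.2 ≈ 0.16491.
n = log₂(32.2/5.31) = ln(6.064)/ln 2 ≈ 2.6003 half-lives.
t = n × t½ = 2.6003 × 14.1 ≈ 36.664 minutes.

37 minutes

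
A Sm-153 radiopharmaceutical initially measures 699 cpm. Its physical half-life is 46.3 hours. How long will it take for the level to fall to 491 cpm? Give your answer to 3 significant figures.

23.6 hours

Fraction remaining = 491/699 ≈ 0.70243.
n = log₂(699/491) = ln(1.4236)/ln 2 ≈ 0.50957 half-lives.
t = n × t½ = 0.50957 × 46.3 ≈ 23.593 hours.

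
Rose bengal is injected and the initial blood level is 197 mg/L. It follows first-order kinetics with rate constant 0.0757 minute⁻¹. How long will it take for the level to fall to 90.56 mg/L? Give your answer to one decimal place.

10.3 minutes

t½ = ln 2 / λ = 0.69315 / 0.0757 ≈ 9.1565 minutes.
Fraction remaining = 90.56/197 ≈ 0.4597.
n = log₂(197/90.56) = ln(2.1754)/ln 2 ≈ 1.1212 half-lives.
t = n × t½ = 1.1212 × 9.1565 ≈ 10.267 minutes.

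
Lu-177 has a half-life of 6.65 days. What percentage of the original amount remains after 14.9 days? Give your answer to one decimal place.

n = 14.9/6.65 ≈ 2.2406 half-lives.
Fraction remaining = (1/2)^2.2406 ≈ 0.2116, i.e. 21.16%.

21.2%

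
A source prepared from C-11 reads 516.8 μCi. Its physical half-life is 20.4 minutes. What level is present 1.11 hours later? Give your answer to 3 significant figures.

53.8 μCi

Convert the elapsed time: 1.11 hours = 66.6 minutes.
Number of half-lives: n = 66.6/20.4 ≈ 3.2647.
Remaining = 516.8 × (1/2)^3.2647 = 516.8 × 0.10405 ≈ 53.771 μCi.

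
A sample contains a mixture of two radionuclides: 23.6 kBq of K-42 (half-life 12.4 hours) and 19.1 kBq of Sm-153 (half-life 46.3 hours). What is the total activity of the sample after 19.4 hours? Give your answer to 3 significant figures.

22.3 kBq

K-42: 23.6 × (1/2)^(19.4/12.4) = 23.6 × (1/2)^1.5645 ≈ 7.9789 kBq.
Sm-153: 19.1 × (1/2)^(19.4/46.3) = 19.1 × (1/2)^0.41901 ≈ 14.286 kBq.
Total = 7.9789 + 14.286 ≈ 22.265 kBq.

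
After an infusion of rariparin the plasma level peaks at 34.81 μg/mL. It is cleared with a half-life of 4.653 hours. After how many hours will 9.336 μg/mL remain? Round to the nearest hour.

9 hours

Fraction remaining = 9.336/34.81 ≈ 0.2682.
n = log₂(34.81/9.336) = ln(3.7286)/ln 2 ≈ 1.8986 half-lives.
t = n × t½ = 1.8986 × 4.653 ≈ 8.8343 hours.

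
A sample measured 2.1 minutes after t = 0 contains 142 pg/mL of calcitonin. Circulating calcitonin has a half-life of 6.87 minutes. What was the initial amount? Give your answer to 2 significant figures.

180 pg/mL

Number of half-lives elapsed: n = 2.1/6.87 ≈ 0.30568.
A₀ = A × 2^n = 142 × 2^0.30568 = 142 × 1.236 ≈ 175.51 pg/mL.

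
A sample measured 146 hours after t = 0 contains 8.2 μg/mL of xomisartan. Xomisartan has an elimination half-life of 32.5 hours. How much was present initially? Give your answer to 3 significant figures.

Number of half-lives elapsed: n = 146/32.5 ≈ 4.4923.
A₀ = A × 2^n = 8.2 × 2^4.4923 = 8.2 × 22.507 ≈ 184.56 μg/mL.

185 μg/mL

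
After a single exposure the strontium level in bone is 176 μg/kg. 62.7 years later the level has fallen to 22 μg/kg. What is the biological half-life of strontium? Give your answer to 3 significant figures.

20.9 years

A/A₀ = 22/176 ≈ 0.125.
n = log₂(8) ≈ 3 half-lives elapsed in 62.7 years.
t½ = 62.7/3 ≈ 20.9 years.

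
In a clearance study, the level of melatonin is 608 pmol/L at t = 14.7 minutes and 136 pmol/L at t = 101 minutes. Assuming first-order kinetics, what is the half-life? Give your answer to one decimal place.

39.9 minutes

Over Δt = 101 − 14.7 = 86.3 minutes, the level fell by a factor of 608/136 ≈ 4.4706.
n = log₂(4.4706) ≈ 2.1605 half-lives, so t½ = 86.3/2.1605 ≈ 39.945 minutes.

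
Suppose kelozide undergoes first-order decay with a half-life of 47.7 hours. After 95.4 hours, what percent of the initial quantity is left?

25%

n = 95.4/47.7 ≈ 2 half-lives.
Fraction remaining = (1/2)^2 ≈ 0.25, i.e. 25%.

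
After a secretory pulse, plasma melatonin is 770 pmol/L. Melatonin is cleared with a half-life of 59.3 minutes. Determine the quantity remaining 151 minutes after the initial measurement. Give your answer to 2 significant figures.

Number of half-lives: n = 151/59.3 ≈ 2.5464.
Remaining = 770 × (1/2)^2.5464 = 770 × 0.17118 ≈ 131.81 pmol/L.

130 pmol/L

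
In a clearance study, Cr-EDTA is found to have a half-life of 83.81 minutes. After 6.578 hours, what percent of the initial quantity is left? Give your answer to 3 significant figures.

3.82%

6.578 hours = 394.68 minutes.
n = 394.68/83.81 ≈ 4.7092 half-lives.
Fraction remaining = (1/2)^4.7092 ≈ 0.038228, i.e. 3.8228%.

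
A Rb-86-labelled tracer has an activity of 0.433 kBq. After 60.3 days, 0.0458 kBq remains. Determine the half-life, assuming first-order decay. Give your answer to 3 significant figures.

A/A₀ = 0.0458/0.433 ≈ 0.10577.
n = log₂(9.4541) ≈ 3.2409 half-lives elapsed in 60.3 days.
t½ = 60.3/3.2409 ≈ 18.606 days.

18.6 days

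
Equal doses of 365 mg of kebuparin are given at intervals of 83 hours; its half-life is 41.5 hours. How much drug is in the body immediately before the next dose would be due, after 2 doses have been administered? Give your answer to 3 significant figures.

The 2 doses were given 166, 83 hours ago.
Total = 365·(1/2)^(166/41.5) + 365·(1/2)^(83/41.5)
      = 22.812 + 91.25 ≈ 114.06 mg.

114 mg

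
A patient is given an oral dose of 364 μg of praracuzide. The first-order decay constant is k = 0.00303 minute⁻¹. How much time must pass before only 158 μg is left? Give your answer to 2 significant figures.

t½ = ln 2 / k = 0.69315 / 0.00303 ≈ 228.76 minutes.
Fraction remaining = 158/364 ≈ 0.43407.
n = log₂(364/158) = ln(2.3038)/ln 2 ≈ 1.204 half-lives.
t = n × t½ = 1.204 × 228.76 ≈ 275.43 minutes.

280 minutes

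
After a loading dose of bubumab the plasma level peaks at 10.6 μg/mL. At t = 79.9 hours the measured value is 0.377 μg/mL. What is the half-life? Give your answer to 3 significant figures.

16.6 hours

A/A₀ = 0.377/10.6 ≈ 0.035566.
n = log₂(28.117) ≈ 4.8134 half-lives elapsed in 79.9 hours.
t½ = 79.9/4.8134 ≈ 16.6 hours.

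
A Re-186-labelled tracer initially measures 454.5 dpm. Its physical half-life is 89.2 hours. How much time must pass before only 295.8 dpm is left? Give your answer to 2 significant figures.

Fraction remaining = 295.8/454.5 ≈ 0.65083.
n = log₂(454.5/295.8) = ln(1.5365)/ln 2 ≈ 0.61966 half-lives.
t = n × t½ = 0.61966 × 89.2 ≈ 55.274 hours.

55 hours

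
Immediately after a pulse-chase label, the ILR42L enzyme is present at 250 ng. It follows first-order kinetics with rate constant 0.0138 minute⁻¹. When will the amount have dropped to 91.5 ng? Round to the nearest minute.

73 minutes

t½ = ln 2 / λ = 0.69315 / 0.0138 ≈ 50.228 minutes.
Fraction remaining = 91.5/250 ≈ 0.366.
n = log₂(250/91.5) = ln(2.7322)/ln 2 ≈ 1.4501 half-lives.
t = n × t½ = 1.4501 × 50.228 ≈ 72.835 minutes.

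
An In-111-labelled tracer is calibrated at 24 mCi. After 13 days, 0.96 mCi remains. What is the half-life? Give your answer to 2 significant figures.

2.8 days

A/A₀ = 0.96/24 ≈ 0.04.
n = log₂(25) ≈ 4.6439 half-lives elapsed in 13 days.
t½ = 13/4.6439 ≈ 2.7994 days.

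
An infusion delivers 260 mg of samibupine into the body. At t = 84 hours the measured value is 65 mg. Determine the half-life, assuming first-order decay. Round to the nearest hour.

42 hours

A/A₀ = 65/260 ≈ 0.25.
n = log₂(4) ≈ 2 half-lives elapsed in 84 hours.
t½ = 84/2 ≈ 42 hours.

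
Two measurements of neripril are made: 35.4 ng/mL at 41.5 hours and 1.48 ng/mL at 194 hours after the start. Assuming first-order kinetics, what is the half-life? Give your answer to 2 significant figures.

Over Δt = 194 − 41.5 = 152.5 hours, the level fell by a factor of 35.4/1.48 ≈ 23.919.
n = log₂(23.919) ≈ 4.5801 half-lives, so t½ = 152.5/4.5801 ≈ 33.296 hours.

33 hours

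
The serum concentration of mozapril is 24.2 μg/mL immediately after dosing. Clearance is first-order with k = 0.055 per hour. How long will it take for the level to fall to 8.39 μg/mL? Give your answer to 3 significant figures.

t½ = ln 2 / k = 0.69315 / 0.055 ≈ 12.603 hours.
Fraction remaining = 8.39/24.2 ≈ 0.34669.
n = log₂(24.2/8.39) = ln(2.8844)/ln 2 ≈ 1.5283 half-lives.
t = n × t½ = 1.5283 × 12.603 ≈ 19.26 hours.

19.3 hours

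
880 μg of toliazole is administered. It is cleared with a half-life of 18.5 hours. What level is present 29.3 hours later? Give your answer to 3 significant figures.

Number of half-lives: n = 29.3/18.5 ≈ 1.5838.
Remaining = 880 × (1/2)^1.5838 = 880 × 0.33361 ≈ 293.57 μg.

294 μg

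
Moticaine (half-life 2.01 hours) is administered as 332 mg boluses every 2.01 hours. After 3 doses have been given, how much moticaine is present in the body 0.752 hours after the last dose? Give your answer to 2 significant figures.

450 mg

The 3 doses were given 4.772, 2.762, 0.752 hours ago.
Total = 332·(1/2)^(4.772/2.01) + 332·(1/2)^(2.762/2.01) + 332·(1/2)^(0.752/2.01)
      = 64.04 + 128.08 + 256.16 ≈ 448.28 mg.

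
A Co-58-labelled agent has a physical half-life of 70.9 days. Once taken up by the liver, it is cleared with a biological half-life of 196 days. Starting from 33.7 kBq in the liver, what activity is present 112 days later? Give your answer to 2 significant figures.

1/t_eff = 1/t_phys + 1/t_biol = 1/70.9 + 1/196 = 0.019206 per day.
t_eff = 70.9 × 196 / (70.9 + 196) ≈ 52.066 days.
Remaining = 33.7 × (1/2)^(112/52.066) = 33.7 × (1/2)^2.1511 ≈ 7.5872 kBq.

7.6 kBq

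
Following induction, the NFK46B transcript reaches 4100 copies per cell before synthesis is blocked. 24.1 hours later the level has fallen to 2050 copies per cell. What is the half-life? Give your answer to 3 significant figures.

A/A₀ = 2050/4100 ≈ 0.5.
n = log₂(2) ≈ 1 half-life elapsed in 24.1 hours.
t½ = 24.1/1 ≈ 24.1 hours.

24.1 hours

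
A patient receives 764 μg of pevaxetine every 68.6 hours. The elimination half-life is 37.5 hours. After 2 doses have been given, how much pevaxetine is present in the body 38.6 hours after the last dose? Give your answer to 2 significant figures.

The 2 doses were given 107.2, 38.6 hours ago.
Total = 764·(1/2)^(107.2/37.5) + 764·(1/2)^(38.6/37.5)
      = 105.33 + 374.31 ≈ 479.64 μg.

480 μg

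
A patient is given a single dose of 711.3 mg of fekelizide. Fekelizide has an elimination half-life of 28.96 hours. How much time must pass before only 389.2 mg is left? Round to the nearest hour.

25 hours

Fraction remaining = 389.2/711.3 ≈ 0.54717.
n = log₂(711.3/389.2) = ln(1.8276)/ln 2 ≈ 0.86995 half-lives.
t = n × t½ = 0.86995 × 28.96 ≈ 25.194 hours.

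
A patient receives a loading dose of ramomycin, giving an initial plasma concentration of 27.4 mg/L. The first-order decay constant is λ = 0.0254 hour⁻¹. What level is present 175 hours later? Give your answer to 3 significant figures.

0.322 mg/L

t½ = ln 2 / λ = 0.69315 / 0.0254 ≈ 27.289 hours.
Number of half-lives: n = 175/27.289 ≈ 6.4128.
Remaining = 27.4 × (1/2)^6.4128 = 27.4 × 0.011737 ≈ 0.3216 mg/L.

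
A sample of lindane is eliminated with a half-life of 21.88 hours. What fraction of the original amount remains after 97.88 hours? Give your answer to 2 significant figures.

n = 97.88/21.88 ≈ 4.4735 half-lives.
Fraction remaining = (1/2)^4.4735 ≈ 0.045014.

0.045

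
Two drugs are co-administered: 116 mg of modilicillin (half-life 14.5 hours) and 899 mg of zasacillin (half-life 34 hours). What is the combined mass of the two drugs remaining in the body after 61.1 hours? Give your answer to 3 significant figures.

modilicillin: 116 × (1/2)^(61.1/14.5) = 116 × (1/2)^4.2138 ≈ 6.2514 mg.
zasacillin: 899 × (1/2)^(61.1/34) = 899 × (1/2)^1.7971 ≈ 258.7 mg.
Total = 6.2514 + 258.7 ≈ 264.95 mg.

265 mg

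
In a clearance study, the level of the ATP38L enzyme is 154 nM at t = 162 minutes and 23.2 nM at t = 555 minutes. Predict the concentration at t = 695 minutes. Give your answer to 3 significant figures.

Over Δt = 555 − 162 = 393 minutes, the level fell by a factor of 154/23.2 ≈ 6.6379.
n = log₂(6.6379) ≈ 2.7307 half-lives, so t½ = 393/2.7307 ≈ 143.92 minutes.
From t = 555 to t = 695: 23.2 × (1/2)^((695−555)/143.92) ≈ 11.821 nM.

11.8 nM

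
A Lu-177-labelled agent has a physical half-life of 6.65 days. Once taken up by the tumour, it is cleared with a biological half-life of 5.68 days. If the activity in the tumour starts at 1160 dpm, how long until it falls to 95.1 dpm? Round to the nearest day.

11 days

1/t_eff = 1/t_phys + 1/t_biol = 1/6.65 + 1/5.68 = 0.32643 per day.
t_eff = 6.65 × 5.68 / (6.65 + 5.68) ≈ 3.0634 days.
n = log₂(1160/95.1) ≈ 3.6085; t = 3.6085 × 3.0634 ≈ 11.054 days.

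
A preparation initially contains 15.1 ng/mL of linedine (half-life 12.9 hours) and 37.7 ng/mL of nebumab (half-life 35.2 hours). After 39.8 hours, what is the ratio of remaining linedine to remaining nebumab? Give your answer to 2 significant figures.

linedine: 15.1 × (1/2)^(39.8/12.9) = 15.1 × (1/2)^3.0853 ≈ 1.7792 ng/mL.
nebumab: 37.7 × (1/2)^(39.8/35.2) = 37.7 × (1/2)^1.1307 ≈ 17.218 ng/mL.
Ratio ≈ 1.7792 / 17.218 ≈ 0.10333.

0.10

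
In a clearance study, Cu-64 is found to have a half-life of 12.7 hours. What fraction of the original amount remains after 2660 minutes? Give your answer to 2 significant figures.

0.089

2660 minutes = 44.3333 hours.
n = 44.3333/12.7 ≈ 3.4908 half-lives.
Fraction remaining = (1/2)^3.4908 ≈ 0.088953.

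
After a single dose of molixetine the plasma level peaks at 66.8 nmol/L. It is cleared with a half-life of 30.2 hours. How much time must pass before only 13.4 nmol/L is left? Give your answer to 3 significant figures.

Fraction remaining = 13.4/66.8 ≈ 0.2006.
n = log₂(66.8/13.4) = ln(4.9851)/ln 2 ≈ 2.3176 half-lives.
t = n × t½ = 2.3176 × 30.2 ≈ 69.992 hours.

70.0 hours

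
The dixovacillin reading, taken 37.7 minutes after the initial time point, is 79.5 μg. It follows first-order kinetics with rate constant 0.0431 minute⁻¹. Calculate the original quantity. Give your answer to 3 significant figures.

404 μg

t½ = ln 2 / k = 0.69315 / 0.0431 ≈ 16.082 minutes.
Number of half-lives elapsed: n = 37.7/16.082 ≈ 2.3442.
A₀ = A × 2^n = 79.5 × 2^2.3442 = 79.5 × 5.0778 ≈ 403.68 μg.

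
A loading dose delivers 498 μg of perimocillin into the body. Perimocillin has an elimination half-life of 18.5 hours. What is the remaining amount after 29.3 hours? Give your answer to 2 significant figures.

170 μg

Number of half-lives: n = 29.3/18.5 ≈ 1.5838.
Remaining = 498 × (1/2)^1.5838 = 498 × 0.33361 ≈ 166.14 μg.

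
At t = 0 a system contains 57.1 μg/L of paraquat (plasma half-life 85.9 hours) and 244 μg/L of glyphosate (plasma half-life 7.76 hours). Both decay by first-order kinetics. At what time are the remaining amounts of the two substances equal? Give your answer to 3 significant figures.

17.9 hours

Set 57.1·(1/2)^(t/85.9) = 244·(1/2)^(t/7.76).
Taking log₂: log₂(57.1/244) = t·(1/85.9 − 1/7.76).
log₂(0.23402) = -2.0953; 1/85.9 − 1/7.76 = -0.11722.
t = -2.0953 / -0.11722 ≈ 17.874 hours.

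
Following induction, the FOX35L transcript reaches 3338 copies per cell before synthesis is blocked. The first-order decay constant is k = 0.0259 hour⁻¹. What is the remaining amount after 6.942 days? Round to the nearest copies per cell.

t½ = ln 2 / k = 0.69315 / 0.0259 ≈ 26.762 hours.
Convert the elapsed time: 6.942 days = 166.608 hours.
Number of half-lives: n = 166.608/26.762 ≈ 6.2254.
Remaining = 3338 × (1/2)^6.2254 = 3338 × 0.013365 ≈ 44.611 copies per cell.

45 copies per cell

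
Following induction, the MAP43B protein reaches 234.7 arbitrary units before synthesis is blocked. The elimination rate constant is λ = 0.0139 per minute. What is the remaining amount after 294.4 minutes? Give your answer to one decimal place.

3.9 arbitrary units

t½ = ln 2 / λ = 0.69315 / 0.0139 ≈ 49.867 minutes.
Number of half-lives: n = 294.4/49.867 ≈ 5.9037.
Remaining = 234.7 × (1/2)^5.9037 = 234.7 × 0.016703 ≈ 3.9202 arbitrary units.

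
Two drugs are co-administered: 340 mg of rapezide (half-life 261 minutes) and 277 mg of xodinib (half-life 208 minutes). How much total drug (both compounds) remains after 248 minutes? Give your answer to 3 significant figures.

rapezide: 340 × (1/2)^(248/261) = 340 × (1/2)^0.95019 ≈ 175.97 mg.
xodinib: 277 × (1/2)^(248/208) = 277 × (1/2)^1.1923 ≈ 121.22 mg.
Total = 175.97 + 121.22 ≈ 297.19 mg.

297 mg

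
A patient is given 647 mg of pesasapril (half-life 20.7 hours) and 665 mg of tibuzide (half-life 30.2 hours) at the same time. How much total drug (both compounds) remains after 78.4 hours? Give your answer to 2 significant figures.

160 mg

pesasapril: 647 × (1/2)^(78.4/20.7) = 647 × (1/2)^3.7874 ≈ 46.857 mg.
tibuzide: 665 × (1/2)^(78.4/30.2) = 665 × (1/2)^2.596 ≈ 109.99 mg.
Total = 46.857 + 109.99 ≈ 156.84 mg.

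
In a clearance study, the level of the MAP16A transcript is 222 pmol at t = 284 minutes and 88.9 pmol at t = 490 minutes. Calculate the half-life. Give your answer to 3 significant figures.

Over Δt = 490 − 284 = 206 minutes, the level fell by a factor of 222/88.9 ≈ 2.4972.
n = log₂(2.4972) ≈ 1.3203 half-lives, so t½ = 206/1.3203 ≈ 156.02 minutes.

156 minutes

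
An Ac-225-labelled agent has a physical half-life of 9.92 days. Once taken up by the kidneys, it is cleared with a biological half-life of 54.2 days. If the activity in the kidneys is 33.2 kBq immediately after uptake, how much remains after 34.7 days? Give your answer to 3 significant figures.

1.89 kBq

1/t_eff = 1/t_phys + 1/t_biol = 1/9.92 + 1/54.2 = 0.11926 per day.
t_eff = 9.92 × 54.2 / (9.92 + 54.2) ≈ 8.3853 days.
Remaining = 33.2 × (1/2)^(34.7/8.3853) = 33.2 × (1/2)^4.1382 ≈ 1.8854 kBq.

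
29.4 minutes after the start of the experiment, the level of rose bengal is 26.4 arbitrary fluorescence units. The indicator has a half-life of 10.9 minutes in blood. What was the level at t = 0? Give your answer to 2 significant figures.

170 arbitrary fluorescence units

Number of half-lives elapsed: n = 29.4/10.9 ≈ 2.6972.
A₀ = A × 2^n = 26.4 × 2^2.6972 = 26.4 × 6.4856 ≈ 171.22 arbitrary fluorescence units.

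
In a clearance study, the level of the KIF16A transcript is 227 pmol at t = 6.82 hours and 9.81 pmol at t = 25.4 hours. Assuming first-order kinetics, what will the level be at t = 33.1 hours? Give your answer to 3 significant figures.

2.67 pmol

Over Δt = 25.4 − 6.82 = 18.58 hours, the level fell by a factor of 227/9.81 ≈ 23.14.
n = log₂(23.14) ≈ 4.5323 half-lives, so t½ = 18.58/4.5323 ≈ 4.0995 hours.
From t = 25.4 to t = 33.1: 9.81 × (1/2)^((33.1−25.4)/4.0995) ≈ 2.6684 pmol.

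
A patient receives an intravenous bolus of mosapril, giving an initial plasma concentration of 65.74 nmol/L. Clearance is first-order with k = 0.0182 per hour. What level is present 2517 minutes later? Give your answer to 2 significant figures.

t½ = ln 2 / k = 0.69315 / 0.0182 ≈ 38.085 hours.
Convert the elapsed time: 2517 minutes = 41.95 hours.
Number of half-lives: n = 41.95/38.085 ≈ 1.1015.
Remaining = 65.74 × (1/2)^1.1015 = 65.74 × 0.46604 ≈ 30.637 nmol/L.

31 nmol/L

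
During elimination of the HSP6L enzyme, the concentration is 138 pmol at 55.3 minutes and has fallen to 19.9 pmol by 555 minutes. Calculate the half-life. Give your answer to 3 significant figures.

Over Δt = 555 − 55.3 = 499.7 minutes, the level fell by a factor of 138/19.9 ≈ 6.9347.
n = log₂(6.9347) ≈ 2.7938 half-lives, so t½ = 499.7/2.7938 ≈ 178.86 minutes.

179 minutes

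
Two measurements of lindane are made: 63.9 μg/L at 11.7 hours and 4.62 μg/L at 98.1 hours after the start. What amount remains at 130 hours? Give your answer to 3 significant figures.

Over Δt = 98.1 − 11.7 = 86.4 hours, the level fell by a factor of 63.9/4.62 ≈ 13.831.
n = log₂(13.831) ≈ 3.7899 half-lives, so t½ = 86.4/3.7899 ≈ 22.798 hours.
From t = 98.1 to t = 130: 4.62 × (1/2)^((130−98.1)/22.798) ≈ 1.7515 μg/L.

1.75 μg/L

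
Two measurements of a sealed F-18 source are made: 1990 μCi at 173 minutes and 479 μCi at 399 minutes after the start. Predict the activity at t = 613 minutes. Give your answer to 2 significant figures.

120 μCi

Over Δt = 399 − 173 = 226 minutes, the level fell by a factor of 1990/479 ≈ 4.1545.
n = log₂(4.1545) ≈ 2.0547 half-lives, so t½ = 226/2.0547 ≈ 109.99 minutes.
From t = 399 to t = 613: 479 × (1/2)^((613−399)/109.99) ≈ 124.35 μCi.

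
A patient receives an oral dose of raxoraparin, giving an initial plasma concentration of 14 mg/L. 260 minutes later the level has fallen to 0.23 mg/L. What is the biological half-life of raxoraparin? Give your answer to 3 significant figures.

A/A₀ = 0.23/14 ≈ 0.016429.
n = log₂(60.87) ≈ 5.9276 half-lives elapsed in 260 minutes.
t½ = 260/5.9276 ≈ 43.862 minutes.

43.9 minutes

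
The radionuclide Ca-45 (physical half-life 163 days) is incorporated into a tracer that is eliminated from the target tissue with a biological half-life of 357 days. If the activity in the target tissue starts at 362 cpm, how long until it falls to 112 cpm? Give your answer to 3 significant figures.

189 days

1/t_eff = 1/t_phys + 1/t_biol = 1/163 + 1/357 = 0.0089361 per day.
t_eff = 163 × 357 / (163 + 357) ≈ 111.91 days.
n = log₂(362/112) ≈ 1.6925; t = 1.6925 × 111.91 ≈ 189.4 days.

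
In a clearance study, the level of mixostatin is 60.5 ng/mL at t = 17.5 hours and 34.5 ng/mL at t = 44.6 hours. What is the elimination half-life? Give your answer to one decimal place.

Over Δt = 44.6 − 17.5 = 27.1 hours, the level fell by a factor of 60.5/34.5 ≈ 1.7536.
n = log₂(1.7536) ≈ 0.81034 half-lives, so t½ = 27.1/0.81034 ≈ 33.443 hours.

33.4 hours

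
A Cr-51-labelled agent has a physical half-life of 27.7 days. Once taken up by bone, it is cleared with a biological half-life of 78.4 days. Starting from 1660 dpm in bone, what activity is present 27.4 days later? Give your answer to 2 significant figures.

660 dpm

1/t_eff = 1/t_phys + 1/t_biol = 1/27.7 + 1/78.4 = 0.048856 per day.
t_eff = 27.7 × 78.4 / (27.7 + 78.4) ≈ 20.468 days.
Remaining = 1660 × (1/2)^(27.4/20.468) = 1660 × (1/2)^1.3387 ≈ 656.34 dpm.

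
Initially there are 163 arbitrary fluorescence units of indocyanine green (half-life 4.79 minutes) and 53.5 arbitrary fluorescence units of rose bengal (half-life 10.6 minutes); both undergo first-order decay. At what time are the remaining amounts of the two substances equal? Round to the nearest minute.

14 minutes

Set 163·(1/2)^(t/4.79) = 53.5·(1/2)^(t/10.6).
Taking log₂: log₂(163/53.5) = t·(1/4.79 − 1/10.6).
log₂(3.0467) = 1.6073; 1/4.79 − 1/10.6 = 0.11443.
t = 1.6073 / 0.11443 ≈ 14.046 minutes.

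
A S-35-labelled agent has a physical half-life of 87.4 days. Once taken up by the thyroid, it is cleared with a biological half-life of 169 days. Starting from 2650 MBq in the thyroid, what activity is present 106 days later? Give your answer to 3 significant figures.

1/t_eff = 1/t_phys + 1/t_biol = 1/87.4 + 1/169 = 0.017359 per day.
t_eff = 87.4 × 169 / (87.4 + 169) ≈ 57.608 days.
Remaining = 2650 × (1/2)^(106/57.608) = 2650 × (1/2)^1.84 ≈ 740.19 MBq.

740 MBq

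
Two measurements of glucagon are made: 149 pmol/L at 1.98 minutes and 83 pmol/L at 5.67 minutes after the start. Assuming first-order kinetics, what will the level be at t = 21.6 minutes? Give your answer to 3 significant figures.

Over Δt = 5.67 − 1.98 = 3.69 minutes, the level fell by a factor of 149/83 ≈ 1.7952.
n = log₂(1.7952) ≈ 0.84413 half-lives, so t½ = 3.69/0.84413 ≈ 4.3714 minutes.
From t = 5.67 to t = 21.6: 83 × (1/2)^((21.6−5.67)/4.3714) ≈ 6.6386 pmol/L.

6.64 pmol/L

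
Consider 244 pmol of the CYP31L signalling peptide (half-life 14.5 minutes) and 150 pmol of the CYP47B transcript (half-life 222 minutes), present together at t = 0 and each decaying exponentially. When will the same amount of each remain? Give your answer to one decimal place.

Set 244·(1/2)^(t/14.5) = 150·(1/2)^(t/222).
Taking log₂: log₂(244/150) = t·(1/14.5 − 1/222).
log₂(1.6267) = 0.70192; 1/14.5 − 1/222 = 0.064461.
t = 0.70192 / 0.064461 ≈ 10.889 minutes.

10.9 minutes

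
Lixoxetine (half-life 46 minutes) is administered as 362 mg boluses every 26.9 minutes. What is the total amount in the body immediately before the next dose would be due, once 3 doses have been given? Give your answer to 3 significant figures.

510 mg

The 3 doses were given 80.7, 53.8, 26.9 minutes ago.
Total = 362·(1/2)^(80.7/46) + 362·(1/2)^(53.8/46) + 362·(1/2)^(26.9/46)
      = 107.3 + 160.93 + 241.36 ≈ 509.59 mg.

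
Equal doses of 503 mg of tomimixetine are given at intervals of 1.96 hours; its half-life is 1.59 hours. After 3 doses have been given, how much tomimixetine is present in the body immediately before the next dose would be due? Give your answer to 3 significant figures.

The 3 doses were given 5.88, 3.92, 1.96 hours ago.
Total = 503·(1/2)^(5.88/1.59) + 503·(1/2)^(3.92/1.59) + 503·(1/2)^(1.96/1.59)
      = 38.755 + 91.076 + 214.04 ≈ 343.87 mg.

344 mg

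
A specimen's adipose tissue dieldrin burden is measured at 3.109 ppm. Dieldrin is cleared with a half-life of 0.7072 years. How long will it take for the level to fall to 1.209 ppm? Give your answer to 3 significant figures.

0.964 years

Fraction remaining = 1.209/3.109 ≈ 0.38887.
n = log₂(3.109/1.209) = ln(2.5715)/ln 2 ≈ 1.3626 half-lives.
t = n × t½ = 1.3626 × 0.7072 ≈ 0.96366 years.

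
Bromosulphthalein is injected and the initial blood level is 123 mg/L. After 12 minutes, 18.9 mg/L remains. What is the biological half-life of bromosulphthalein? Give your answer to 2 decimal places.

4.44 minutes

A/A₀ = 18.9/123 ≈ 0.15366.
n = log₂(6.5079) ≈ 2.7022 half-lives elapsed in 12 minutes.
t½ = 12/2.7022 ≈ 4.4408 minutes.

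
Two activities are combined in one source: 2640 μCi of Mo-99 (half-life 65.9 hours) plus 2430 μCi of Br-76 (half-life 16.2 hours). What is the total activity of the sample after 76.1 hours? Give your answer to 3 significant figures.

Mo-99: 2640 × (1/2)^(76.1/65.9) = 2640 × (1/2)^1.1548 ≈ 1185.7 μCi.
Br-76: 2430 × (1/2)^(76.1/16.2) = 2430 × (1/2)^4.6975 ≈ 93.65 μCi.
Total = 1185.7 + 93.65 ≈ 1279.4 μCi.

1280 μCi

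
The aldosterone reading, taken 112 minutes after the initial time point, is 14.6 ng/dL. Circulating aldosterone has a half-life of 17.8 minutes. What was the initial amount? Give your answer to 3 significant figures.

1140 ng/dL

Number of half-lives elapsed: n = 112/17.8 ≈ 6.2921.
A₀ = A × 2^n = 14.6 × 2^6.2921 = 14.6 × 78.365 ≈ 1144.1 ng/dL.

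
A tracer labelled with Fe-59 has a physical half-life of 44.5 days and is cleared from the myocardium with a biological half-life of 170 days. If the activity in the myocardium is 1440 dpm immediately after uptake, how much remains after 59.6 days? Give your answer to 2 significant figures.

450 dpm

1/t_eff = 1/t_phys + 1/t_biol = 1/44.5 + 1/170 = 0.028354 per day.
t_eff = 44.5 × 170 / (44.5 + 170) ≈ 35.268 days.
Remaining = 1440 × (1/2)^(59.6/35.268) = 1440 × (1/2)^1.6899 ≈ 446.32 dpm.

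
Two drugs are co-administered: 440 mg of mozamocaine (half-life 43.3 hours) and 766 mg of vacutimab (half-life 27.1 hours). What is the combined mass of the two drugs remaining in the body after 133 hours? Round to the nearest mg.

mozamocaine: 440 × (1/2)^(133/43.3) = 440 × (1/2)^3.0716 ≈ 52.337 mg.
vacutimab: 766 × (1/2)^(133/27.1) = 766 × (1/2)^4.9077 ≈ 25.518 mg.
Total = 52.337 + 25.518 ≈ 77.855 mg.

78 mg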